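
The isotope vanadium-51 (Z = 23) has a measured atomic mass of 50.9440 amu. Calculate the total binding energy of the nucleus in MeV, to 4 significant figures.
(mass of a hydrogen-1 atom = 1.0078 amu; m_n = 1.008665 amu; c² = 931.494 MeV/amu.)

445.3 MeV

The nucleus contains 23 protons and 51 − 23 = 28 neutrons.
Σm = 23·m(¹H) + 28·m_n = 23.1794 + 28.242620 = 51.422020 amu
The mass defect is 51.422020 − 50.9440 = 0.478020 amu.
Binding energy = Δm·c² = 0.478020 × 931.494 MeV/amu = 445.273 MeV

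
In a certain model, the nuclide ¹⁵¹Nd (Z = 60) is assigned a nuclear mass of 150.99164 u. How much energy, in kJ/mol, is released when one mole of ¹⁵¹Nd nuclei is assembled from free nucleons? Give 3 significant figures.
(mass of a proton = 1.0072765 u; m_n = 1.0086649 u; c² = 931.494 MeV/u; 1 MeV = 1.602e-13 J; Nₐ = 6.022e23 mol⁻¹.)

1.11e+11 kJ/mol

The nucleus contains 60 protons and 151 − 60 = 91 neutrons.
Σm = 60·m_p + 91·m_n = 60.4365900 + 91.7885059 = 152.2250959 u
Mass defect Δm = 152.2250959 − 150.99164 = 1.2334559 u
E_B = 1.2334559 × 931.494 = 1148.96 MeV
Per nucleus in joules: 1148.96 MeV × 1.602e-13 J/MeV = 1.8406e-10 J
Per mole: 1.8406e-10 J × 6.022e23 mol⁻¹ = 1.1084e+14 J/mol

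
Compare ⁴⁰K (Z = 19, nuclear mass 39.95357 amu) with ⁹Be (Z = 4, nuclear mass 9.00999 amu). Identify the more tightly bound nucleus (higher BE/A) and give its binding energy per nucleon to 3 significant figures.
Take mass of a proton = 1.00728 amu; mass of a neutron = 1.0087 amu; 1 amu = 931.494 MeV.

⁴⁰K; 8.56 MeV/nucleon

⁴⁰K: Σm = 19(1.00728) + 21(1.0087) = 40.32102 amu; Δm = 0.36745 amu; E_B = 342.28 MeV; E_B/A = 8.557 MeV
⁹Be: Σm = 4(1.00728) + 5(1.0087) = 9.07262 amu; Δm = 0.06263 amu; E_B = 58.339 MeV; E_B/A = 6.482 MeV
⁴⁰K has the higher binding energy per nucleon, so it is the more tightly bound nucleus.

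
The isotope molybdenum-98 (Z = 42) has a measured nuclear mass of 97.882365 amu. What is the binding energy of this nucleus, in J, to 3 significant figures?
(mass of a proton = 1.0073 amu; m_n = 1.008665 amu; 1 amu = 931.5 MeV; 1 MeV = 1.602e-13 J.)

The nucleus contains 42 protons and 98 − 42 = 56 neutrons.
Total constituent mass: 42 × 1.0073 + 56 × 1.008665 = 98.791840 amu
The mass defect is 98.791840 − 97.882365 = 0.909475 amu.
E_B = 0.909475 × 931.5 = 847.176 MeV
In joules: 847.176 MeV × 1.602e-13 J/MeV = 1.3572e-10 J

1.36e-10 J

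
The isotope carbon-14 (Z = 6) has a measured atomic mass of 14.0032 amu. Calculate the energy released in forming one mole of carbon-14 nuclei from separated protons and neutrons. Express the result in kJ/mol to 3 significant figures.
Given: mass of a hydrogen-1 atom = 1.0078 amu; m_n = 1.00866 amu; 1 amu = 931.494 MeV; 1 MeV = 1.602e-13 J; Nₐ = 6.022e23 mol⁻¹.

1.01e+10 kJ/mol

Z = 6, so N = A − Z = 14 − 6 = 8.
Σm = 6·m(¹H) + 8·m_n = 6.0468 + 8.06928 = 14.11608 amu
Δm = 14.11608 − 14.0032 = 0.11288 amu
E_B = 0.11288 × 931.494 = 105.147 MeV
Per nucleus in joules: 105.147 MeV × 1.602e-13 J/MeV = 1.6845e-11 J
Per mole: 1.6845e-11 J × 6.022e23 mol⁻¹ = 1.0144e+13 J/mol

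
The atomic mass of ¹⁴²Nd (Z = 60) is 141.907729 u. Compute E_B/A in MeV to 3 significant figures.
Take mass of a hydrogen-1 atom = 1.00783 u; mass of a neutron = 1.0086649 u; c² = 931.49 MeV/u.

The nucleus contains 60 protons and 142 − 60 = 82 neutrons.
Mass of separated nucleons = 60(1.00783) + 82(1.0086649) = 60.46980 + 82.7105218 = 143.1803218 u
Mass defect Δm = 143.1803218 − 141.907729 = 1.2725928 u
E_B = 1.2725928 × 931.49 = 1185.41 MeV
Dividing by A = 142 gives 8.348 MeV per nucleon.

8.35 MeV/nucleon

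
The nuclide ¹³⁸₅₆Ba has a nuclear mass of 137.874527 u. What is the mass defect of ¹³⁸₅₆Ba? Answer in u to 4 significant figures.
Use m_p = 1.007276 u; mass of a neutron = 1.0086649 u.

1.243 u

Σm = 56·m_p + 82·m_n = 56.407456 + 82.7105218 = 139.1179778 u
The mass defect is 139.1179778 − 137.874527 = 1.2434508 u.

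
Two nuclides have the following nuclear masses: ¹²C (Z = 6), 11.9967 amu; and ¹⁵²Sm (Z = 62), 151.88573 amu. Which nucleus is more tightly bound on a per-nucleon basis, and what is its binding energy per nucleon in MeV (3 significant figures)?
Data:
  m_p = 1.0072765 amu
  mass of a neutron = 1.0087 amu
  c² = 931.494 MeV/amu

¹⁵²Sm; 8.26 MeV/nucleon

¹²C: Σm = 6(1.0072765) + 6(1.0087) = 12.0958590 amu; Δm = 0.0991590 amu; E_B = 92.366 MeV; E_B/A = 7.697 MeV
¹⁵²Sm: Σm = 62(1.0072765) + 90(1.0087) = 153.2341430 amu; Δm = 1.3484130 amu; E_B = 1256.0 MeV; E_B/A = 8.263 MeV
¹⁵²Sm has the higher binding energy per nucleon, so it is the more tightly bound nucleus.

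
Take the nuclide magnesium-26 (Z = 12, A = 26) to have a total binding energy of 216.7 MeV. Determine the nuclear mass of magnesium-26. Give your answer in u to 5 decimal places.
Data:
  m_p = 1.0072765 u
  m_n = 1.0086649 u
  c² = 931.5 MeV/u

25.97599 u

Mass defect = 216.7 MeV / (931.5 MeV/u) = 0.2326355 u
Constituent mass = 12(1.0072765) + 14(1.0086649) = 26.2086266 u
Nuclear mass = 26.2086266 − 0.2326355 = 25.9759911 u ≈ 25.97599 u (to 5 decimal places)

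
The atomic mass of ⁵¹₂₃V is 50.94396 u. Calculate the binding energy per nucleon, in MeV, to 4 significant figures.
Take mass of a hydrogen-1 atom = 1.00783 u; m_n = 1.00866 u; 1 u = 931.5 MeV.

8.742 MeV/nucleon

Z = 23, so N = A − Z = 51 − 23 = 28.
Σm = 23·m(¹H) + 28·m_n = 23.18009 + 28.24248 = 51.42257 u
Mass defect Δm = 51.42257 − 50.94396 = 0.47861 u
Converting to energy: 0.47861 u × 931.5 MeV/u = 445.825 MeV
Per nucleon: 445.825 / 51 = 8.742 MeV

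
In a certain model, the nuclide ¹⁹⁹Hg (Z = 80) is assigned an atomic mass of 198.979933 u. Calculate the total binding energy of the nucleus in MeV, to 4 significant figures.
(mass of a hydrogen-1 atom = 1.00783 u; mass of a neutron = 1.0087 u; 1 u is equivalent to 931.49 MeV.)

Z = 80, so N = A − Z = 199 − 80 = 119.
Σm = 80·m(¹H) + 119·m_n = 80.62640 + 120.0353 = 200.66170 u
Mass defect Δm = 200.66170 − 198.979933 = 1.681767 u
E_B = 1.681767 × 931.49 = 1566.55 MeV

1567 MeV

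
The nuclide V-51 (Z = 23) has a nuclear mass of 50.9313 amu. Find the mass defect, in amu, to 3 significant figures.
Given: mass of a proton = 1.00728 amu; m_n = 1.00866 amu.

Σm = 23·m_p + 28·m_n = 23.16744 + 28.24248 = 51.40992 amu
Mass defect Δm = 51.40992 − 50.9313 = 0.47862 amu

0.479 amu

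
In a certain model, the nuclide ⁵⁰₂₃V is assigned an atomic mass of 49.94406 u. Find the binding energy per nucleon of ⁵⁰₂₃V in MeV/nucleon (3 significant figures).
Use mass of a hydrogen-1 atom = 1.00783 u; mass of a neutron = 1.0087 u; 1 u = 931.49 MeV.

8.77 MeV/nucleon

Z = 23, so N = A − Z = 50 − 23 = 27.
Mass of separated nucleons = 23(1.00783) + 27(1.0087) = 23.18009 + 27.2349 = 50.41499 u
Mass defect Δm = 50.41499 − 49.94406 = 0.47093 u
Converting to energy: 0.47093 u × 931.49 MeV/u = 438.667 MeV
Per nucleon: 438.667 / 50 = 8.773 MeV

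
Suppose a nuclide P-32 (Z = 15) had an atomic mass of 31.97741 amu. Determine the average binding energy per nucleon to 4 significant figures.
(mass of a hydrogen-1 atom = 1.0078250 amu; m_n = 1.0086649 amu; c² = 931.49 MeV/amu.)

8.362 MeV/nucleon

Σm = 15·m(¹H) + 17·m_n = 15.1173750 + 17.1473033 = 32.2646783 amu
Mass defect Δm = 32.2646783 − 31.97741 = 0.2872683 amu
Converting to energy: 0.2872683 amu × 931.49 MeV/amu = 267.588 MeV
Dividing by A = 32 gives 8.362 MeV per nucleon.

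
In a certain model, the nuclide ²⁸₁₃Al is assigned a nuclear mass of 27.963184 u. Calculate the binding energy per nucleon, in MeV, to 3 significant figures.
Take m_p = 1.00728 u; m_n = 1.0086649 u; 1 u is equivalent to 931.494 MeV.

8.70 MeV/nucleon

Mass of separated nucleons = 13(1.00728) + 15(1.0086649) = 13.09464 + 15.1299735 = 28.2246135 u
Mass defect Δm = 28.2246135 − 27.963184 = 0.2614295 u
E_B = 0.2614295 × 931.494 = 243.520 MeV
BE/A = 243.520 MeV / 28 = 8.697 MeV/nucleon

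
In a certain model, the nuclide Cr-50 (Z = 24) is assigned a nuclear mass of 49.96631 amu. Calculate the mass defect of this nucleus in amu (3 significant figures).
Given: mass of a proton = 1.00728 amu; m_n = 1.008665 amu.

Total constituent mass: 24 × 1.00728 + 26 × 1.008665 = 50.400010 amu
The mass defect is 50.400010 − 49.96631 = 0.433700 amu.

0.434 amu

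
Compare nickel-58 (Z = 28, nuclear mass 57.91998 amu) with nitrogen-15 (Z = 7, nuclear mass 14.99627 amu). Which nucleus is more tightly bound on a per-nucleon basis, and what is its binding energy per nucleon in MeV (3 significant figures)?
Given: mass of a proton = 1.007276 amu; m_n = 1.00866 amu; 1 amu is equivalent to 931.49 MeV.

nickel-58: Σm = 28(1.007276) + 30(1.00866) = 58.463528 amu; Δm = 0.543548 amu; E_B = 506.31 MeV; E_B/A = 8.729 MeV
nitrogen-15: Σm = 7(1.007276) + 8(1.00866) = 15.120212 amu; Δm = 0.123942 amu; E_B = 115.45 MeV; E_B/A = 7.697 MeV
nickel-58 has the higher binding energy per nucleon, so it is the more tightly bound nucleus.

nickel-58; 8.73 MeV/nucleon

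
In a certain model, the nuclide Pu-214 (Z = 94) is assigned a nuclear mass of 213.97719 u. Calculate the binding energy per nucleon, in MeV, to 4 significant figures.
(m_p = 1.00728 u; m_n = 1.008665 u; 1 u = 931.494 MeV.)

Total constituent mass: 94 × 1.00728 + 120 × 1.008665 = 215.724120 u
The mass defect is 215.724120 − 213.97719 = 1.746930 u.
Converting to energy: 1.746930 u × 931.494 MeV/u = 1627.25 MeV
BE/A = 1627.25 MeV / 214 = 7.604 MeV/nucleon

7.604 MeV/nucleon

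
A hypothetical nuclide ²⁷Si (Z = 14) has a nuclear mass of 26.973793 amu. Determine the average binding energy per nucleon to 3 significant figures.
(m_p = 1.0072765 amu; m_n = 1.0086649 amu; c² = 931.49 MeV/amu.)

8.30 MeV/nucleon

Z = 14, so N = A − Z = 27 − 14 = 13.
Mass of separated nucleons = 14(1.0072765) + 13(1.0086649) = 14.1018710 + 13.1126437 = 27.2145147 amu
Δm = 27.2145147 − 26.973793 = 0.2407217 amu
E_B = 0.2407217 × 931.49 = 224.230 MeV
Per nucleon: 224.230 / 27 = 8.3048 MeV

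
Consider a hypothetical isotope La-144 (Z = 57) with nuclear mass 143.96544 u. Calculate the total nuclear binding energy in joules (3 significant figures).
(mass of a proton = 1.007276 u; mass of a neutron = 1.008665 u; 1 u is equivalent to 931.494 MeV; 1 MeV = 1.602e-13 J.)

1.80e-10 J

Total constituent mass: 57 × 1.007276 + 87 × 1.008665 = 145.168587 u
The mass defect is 145.168587 − 143.96544 = 1.203147 u.
Binding energy = Δm·c² = 1.203147 × 931.494 MeV/u = 1120.72 MeV
In joules: 1120.72 MeV × 1.602e-13 J/MeV = 1.7954e-10 J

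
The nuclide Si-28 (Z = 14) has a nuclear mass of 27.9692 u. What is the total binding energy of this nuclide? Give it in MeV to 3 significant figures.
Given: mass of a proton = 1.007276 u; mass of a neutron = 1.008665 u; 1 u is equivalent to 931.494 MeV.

237 MeV

Mass of separated nucleons = 14(1.007276) + 14(1.008665) = 14.101864 + 14.121310 = 28.223174 u
Δm = 28.223174 − 27.9692 = 0.253974 u
Binding energy = Δm·c² = 0.253974 × 931.494 MeV/u = 236.575 MeV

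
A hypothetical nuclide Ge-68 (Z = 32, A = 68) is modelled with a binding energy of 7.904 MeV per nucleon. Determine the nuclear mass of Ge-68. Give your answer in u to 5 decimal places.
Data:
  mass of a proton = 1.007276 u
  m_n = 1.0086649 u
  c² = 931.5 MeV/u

67.96777 u

Total binding energy = 68 × 7.904 = 537.472 MeV
Mass defect = 537.472 MeV / (931.5 MeV/u) = 0.5769962 u
Constituent mass = 32(1.007276) + 36(1.0086649) = 68.5447684 u
Nuclear mass = 68.5447684 − 0.5769962 = 67.9677722 u ≈ 67.96777 u (to 5 decimal places)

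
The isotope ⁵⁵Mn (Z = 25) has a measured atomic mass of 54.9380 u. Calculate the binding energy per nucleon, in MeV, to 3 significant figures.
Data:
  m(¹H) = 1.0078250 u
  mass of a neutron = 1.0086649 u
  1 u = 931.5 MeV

With 25 protons and 30 neutrons (A = 55):
Σm = 25·m(¹H) + 30·m_n = 25.1956250 + 30.2599470 = 55.4555720 u
The mass defect is 55.4555720 − 54.9380 = 0.5175720 u.
Converting to energy: 0.5175720 u × 931.5 MeV/u = 482.118 MeV
BE/A = 482.118 MeV / 55 = 8.766 MeV/nucleon

8.77 MeV/nucleon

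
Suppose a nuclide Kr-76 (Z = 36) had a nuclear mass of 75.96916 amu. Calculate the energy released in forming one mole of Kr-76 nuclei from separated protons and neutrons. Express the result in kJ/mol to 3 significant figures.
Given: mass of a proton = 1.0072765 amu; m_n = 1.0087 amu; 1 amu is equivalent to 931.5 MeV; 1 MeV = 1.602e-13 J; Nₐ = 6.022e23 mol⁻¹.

The nucleus contains 36 protons and 76 − 36 = 40 neutrons.
Total constituent mass: 36 × 1.0072765 + 40 × 1.0087 = 76.6099540 amu
Δm = 76.6099540 − 75.96916 = 0.6407940 amu
E_B = 0.6407940 × 931.5 = 596.900 MeV
Per nucleus in joules: 596.900 MeV × 1.602e-13 J/MeV = 9.5623e-11 J
Per mole: 9.5623e-11 J × 6.022e23 mol⁻¹ = 5.7584e+13 J/mol

5.76e+10 kJ/mol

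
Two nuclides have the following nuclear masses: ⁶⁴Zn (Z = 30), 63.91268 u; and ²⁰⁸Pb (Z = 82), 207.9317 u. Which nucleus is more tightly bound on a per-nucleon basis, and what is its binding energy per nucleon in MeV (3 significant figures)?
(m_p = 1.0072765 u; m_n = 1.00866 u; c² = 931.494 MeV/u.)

⁶⁴Zn; 8.73 MeV/nucleon

⁶⁴Zn: Σm = 30(1.0072765) + 34(1.00866) = 64.5127350 u; Δm = 0.6000550 u; E_B = 558.95 MeV; E_B/A = 8.734 MeV
²⁰⁸Pb: Σm = 82(1.0072765) + 126(1.00866) = 209.6878330 u; Δm = 1.7561330 u; E_B = 1635.83 MeV; E_B/A = 7.8646 MeV
⁶⁴Zn has the higher binding energy per nucleon, so it is the more tightly bound nucleus.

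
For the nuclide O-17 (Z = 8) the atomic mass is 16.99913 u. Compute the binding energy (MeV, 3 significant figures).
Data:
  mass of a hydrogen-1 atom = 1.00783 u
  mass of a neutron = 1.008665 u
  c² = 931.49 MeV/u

Σm = 8·m(¹H) + 9·m_n = 8.06264 + 9.077985 = 17.140625 u
The mass defect is 17.140625 − 16.99913 = 0.141495 u.
E_B = 0.141495 × 931.49 = 131.801 MeV

132 MeV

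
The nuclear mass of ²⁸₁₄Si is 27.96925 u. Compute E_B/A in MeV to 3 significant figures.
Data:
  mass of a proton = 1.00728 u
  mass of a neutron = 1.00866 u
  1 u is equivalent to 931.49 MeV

8.45 MeV/nucleon

The nucleus contains 14 protons and 28 − 14 = 14 neutrons.
Σm = 14·m_p + 14·m_n = 14.10192 + 14.12124 = 28.22316 u
The mass defect is 28.22316 − 27.96925 = 0.25391 u.
E_B = 0.25391 × 931.49 = 236.515 MeV
Per nucleon: 236.515 / 28 = 8.447 MeV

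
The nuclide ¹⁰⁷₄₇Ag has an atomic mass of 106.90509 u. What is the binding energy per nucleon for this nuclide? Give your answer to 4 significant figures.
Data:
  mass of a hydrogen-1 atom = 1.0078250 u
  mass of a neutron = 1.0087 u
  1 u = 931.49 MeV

8.572 MeV/nucleon

Z = 47, so N = A − Z = 107 − 47 = 60.
Σm = 47·m(¹H) + 60·m_n = 47.3677750 + 60.5220 = 107.8897750 u
The mass defect is 107.8897750 − 106.90509 = 0.9846850 u.
E_B = 0.9846850 × 931.49 = 917.224 MeV
BE/A = 917.224 MeV / 107 = 8.572 MeV/nucleon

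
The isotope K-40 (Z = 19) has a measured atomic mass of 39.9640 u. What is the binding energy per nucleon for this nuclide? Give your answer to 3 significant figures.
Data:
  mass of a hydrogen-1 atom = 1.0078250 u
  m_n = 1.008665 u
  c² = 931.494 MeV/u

8.54 MeV/nucleon

With 19 protons and 21 neutrons (A = 40):
Mass of separated nucleons = 19(1.0078250) + 21(1.008665) = 19.1486750 + 21.181965 = 40.3306400 u
The mass defect is 40.3306400 − 39.9640 = 0.3666400 u.
Converting to energy: 0.3666400 u × 931.494 MeV/u = 341.523 MeV
BE/A = 341.523 MeV / 40 = 8.538 MeV/nucleon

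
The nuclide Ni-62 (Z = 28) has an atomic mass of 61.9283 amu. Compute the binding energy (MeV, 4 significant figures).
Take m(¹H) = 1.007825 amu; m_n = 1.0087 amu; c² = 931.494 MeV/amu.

546.4 MeV

The nucleus contains 28 protons and 62 − 28 = 34 neutrons.
Mass of separated nucleons = 28(1.007825) + 34(1.0087) = 28.219100 + 34.2958 = 62.514900 amu
The mass defect is 62.514900 − 61.9283 = 0.586600 amu.
E_B = 0.586600 × 931.494 = 546.414 MeV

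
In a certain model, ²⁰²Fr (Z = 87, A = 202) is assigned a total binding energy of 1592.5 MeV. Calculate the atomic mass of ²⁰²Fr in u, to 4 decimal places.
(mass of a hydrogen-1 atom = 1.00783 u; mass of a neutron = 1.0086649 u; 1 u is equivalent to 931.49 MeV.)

Mass defect = 1592.5 MeV / (931.49 MeV/u) = 1.709627 u
Constituent mass = 87(1.00783) + 115(1.0086649) = 203.6776735 u
Atomic mass = 203.6776735 − 1.709627 = 201.9680465 u ≈ 201.9680 u (to 4 decimal places)

201.9680 u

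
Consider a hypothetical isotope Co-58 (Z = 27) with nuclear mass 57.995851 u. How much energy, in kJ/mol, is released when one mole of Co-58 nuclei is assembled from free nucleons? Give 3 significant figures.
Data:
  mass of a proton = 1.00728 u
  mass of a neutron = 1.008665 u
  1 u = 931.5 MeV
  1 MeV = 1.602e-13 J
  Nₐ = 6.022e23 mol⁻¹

4.22e+10 kJ/mol

With 27 protons and 31 neutrons (A = 58):
Mass of separated nucleons = 27(1.00728) + 31(1.008665) = 27.19656 + 31.268615 = 58.465175 u
The mass defect is 58.465175 − 57.995851 = 0.469324 u.
Converting to energy: 0.469324 u × 931.5 MeV/u = 437.175 MeV
Per nucleus in joules: 437.175 MeV × 1.602e-13 J/MeV = 7.0035e-11 J
Per mole: 7.0035e-11 J × 6.022e23 mol⁻¹ = 4.2175e+13 J/mol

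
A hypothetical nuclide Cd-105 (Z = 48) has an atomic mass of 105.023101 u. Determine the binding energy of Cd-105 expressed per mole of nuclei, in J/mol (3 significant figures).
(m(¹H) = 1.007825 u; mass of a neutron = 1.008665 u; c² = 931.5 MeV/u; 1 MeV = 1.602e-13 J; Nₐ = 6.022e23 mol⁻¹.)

7.61e+13 J/mol

Z = 48, so N = A − Z = 105 − 48 = 57.
Total constituent mass: 48 × 1.007825 + 57 × 1.008665 = 105.869505 u
Mass defect Δm = 105.869505 − 105.023101 = 0.846404 u
Converting to energy: 0.846404 u × 931.5 MeV/u = 788.425 MeV
Per nucleus in joules: 788.425 MeV × 1.602e-13 J/MeV = 1.2631e-10 J
Per mole: 1.2631e-10 J × 6.022e23 mol⁻¹ = 7.6064e+13 J/mol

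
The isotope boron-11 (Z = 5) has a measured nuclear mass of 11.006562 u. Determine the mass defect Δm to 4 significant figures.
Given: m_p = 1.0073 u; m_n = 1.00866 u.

0.08190 u

Z = 5, so N = A − Z = 11 − 5 = 6.
Mass of separated nucleons = 5(1.0073) + 6(1.00866) = 5.0365 + 6.05196 = 11.08846 u
Δm = 11.08846 − 11.006562 = 0.081898 u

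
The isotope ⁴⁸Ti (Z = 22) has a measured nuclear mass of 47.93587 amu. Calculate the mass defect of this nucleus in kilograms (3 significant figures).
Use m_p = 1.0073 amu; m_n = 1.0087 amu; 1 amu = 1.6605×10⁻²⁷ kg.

7.49e-28 kg

With 22 protons and 26 neutrons (A = 48):
Mass of separated nucleons = 22(1.0073) + 26(1.0087) = 22.1606 + 26.2262 = 48.3868 amu
The mass defect is 48.3868 − 47.93587 = 0.45093 amu.
In SI units: 0.45093 amu × 1.6605×10⁻²⁷ kg/amu = 7.4877e-28 kg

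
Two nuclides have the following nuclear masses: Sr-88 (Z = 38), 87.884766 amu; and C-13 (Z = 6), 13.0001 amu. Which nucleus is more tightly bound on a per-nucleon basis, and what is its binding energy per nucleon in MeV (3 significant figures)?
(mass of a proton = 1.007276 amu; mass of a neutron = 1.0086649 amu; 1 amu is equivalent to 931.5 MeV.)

Sr-88: Σm = 38(1.007276) + 50(1.0086649) = 88.7097330 amu; Δm = 0.8249670 amu; E_B = 768.457 MeV; E_B/A = 8.732 MeV
C-13: Σm = 6(1.007276) + 7(1.0086649) = 13.1043103 amu; Δm = 0.1042103 amu; E_B = 97.072 MeV; E_B/A = 7.467 MeV
Sr-88 has the higher binding energy per nucleon, so it is the more tightly bound nucleus.

Sr-88; 8.73 MeV/nucleon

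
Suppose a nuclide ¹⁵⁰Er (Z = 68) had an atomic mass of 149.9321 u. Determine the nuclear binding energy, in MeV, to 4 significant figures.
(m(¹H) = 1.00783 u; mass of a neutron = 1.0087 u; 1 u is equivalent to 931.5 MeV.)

Z = 68, so N = A − Z = 150 − 68 = 82.
Total constituent mass: 68 × 1.00783 + 82 × 1.0087 = 151.24584 u
The mass defect is 151.24584 − 149.9321 = 1.31374 u.
Binding energy = Δm·c² = 1.31374 × 931.5 MeV/u = 1223.75 MeV

1224 MeV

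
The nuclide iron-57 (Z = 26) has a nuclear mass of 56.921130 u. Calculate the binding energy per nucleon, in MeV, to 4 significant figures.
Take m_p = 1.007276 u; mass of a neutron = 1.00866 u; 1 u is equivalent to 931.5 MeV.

With 26 protons and 31 neutrons (A = 57):
Total constituent mass: 26 × 1.007276 + 31 × 1.00866 = 57.457636 u
Mass defect Δm = 57.457636 − 56.921130 = 0.536506 u
Binding energy = Δm·c² = 0.536506 × 931.5 MeV/u = 499.755 MeV
Per nucleon: 499.755 / 57 = 8.768 MeV

8.768 MeV/nucleon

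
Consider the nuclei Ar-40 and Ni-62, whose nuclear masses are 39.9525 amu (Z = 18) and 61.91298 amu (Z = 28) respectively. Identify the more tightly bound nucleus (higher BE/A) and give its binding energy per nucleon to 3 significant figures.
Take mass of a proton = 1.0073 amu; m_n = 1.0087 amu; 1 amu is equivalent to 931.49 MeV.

Ar-40: Σm = 18(1.0073) + 22(1.0087) = 40.3228 amu; Δm = 0.3703 amu; E_B = 344.93 MeV; E_B/A = 8.623 MeV
Ni-62: Σm = 28(1.0073) + 34(1.0087) = 62.5002 amu; Δm = 0.58722 amu; E_B = 546.99 MeV; E_B/A = 8.822 MeV
Ni-62 has the higher binding energy per nucleon, so it is the more tightly bound nucleus.

Ni-62; 8.82 MeV/nucleon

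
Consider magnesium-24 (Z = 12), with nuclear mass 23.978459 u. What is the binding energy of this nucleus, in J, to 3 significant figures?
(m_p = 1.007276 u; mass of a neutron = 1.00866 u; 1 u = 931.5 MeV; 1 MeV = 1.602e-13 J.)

3.18e-11 J

The nucleus contains 12 protons and 24 − 12 = 12 neutrons.
Total constituent mass: 12 × 1.007276 + 12 × 1.00866 = 24.191232 u
Mass defect Δm = 24.191232 − 23.978459 = 0.212773 u
Binding energy = Δm·c² = 0.212773 × 931.5 MeV/u = 198.198 MeV
In joules: 198.198 MeV × 1.602e-13 J/MeV = 3.1751e-11 J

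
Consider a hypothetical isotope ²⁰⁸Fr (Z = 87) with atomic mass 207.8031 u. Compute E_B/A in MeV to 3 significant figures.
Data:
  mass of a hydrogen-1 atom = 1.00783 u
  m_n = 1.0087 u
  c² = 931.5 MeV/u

With 87 protons and 121 neutrons (A = 208):
Total constituent mass: 87 × 1.00783 + 121 × 1.0087 = 209.73391 u
The mass defect is 209.73391 − 207.8031 = 1.93081 u.
Converting to energy: 1.93081 u × 931.5 MeV/u = 1798.55 MeV
Per nucleon: 1798.55 / 208 = 8.647 MeV

8.65 MeV/nucleon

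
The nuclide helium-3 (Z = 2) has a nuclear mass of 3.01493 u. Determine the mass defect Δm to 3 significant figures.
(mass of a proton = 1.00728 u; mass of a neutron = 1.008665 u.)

0.00830 u

The nucleus contains 2 protons and 3 − 2 = 1 neutrons.
Total constituent mass: 2 × 1.00728 + 1 × 1.008665 = 3.023225 u
The mass defect is 3.023225 − 3.01493 = 0.008295 u.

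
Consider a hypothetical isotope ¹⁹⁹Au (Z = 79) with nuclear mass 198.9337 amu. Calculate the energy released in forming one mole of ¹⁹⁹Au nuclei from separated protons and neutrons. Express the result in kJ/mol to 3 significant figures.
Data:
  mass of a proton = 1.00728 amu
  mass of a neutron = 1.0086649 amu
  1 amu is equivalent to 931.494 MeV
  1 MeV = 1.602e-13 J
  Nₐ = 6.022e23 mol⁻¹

Total constituent mass: 79 × 1.00728 + 120 × 1.0086649 = 200.6149080 amu
Δm = 200.6149080 − 198.9337 = 1.6812080 amu
Binding energy = Δm·c² = 1.6812080 × 931.494 MeV/amu = 1566.04 MeV
Per nucleus in joules: 1566.04 MeV × 1.602e-13 J/MeV = 2.5088e-10 J
Per mole: 2.5088e-10 J × 6.022e23 mol⁻¹ = 1.5108e+14 J/mol

1.51e+11 kJ/mol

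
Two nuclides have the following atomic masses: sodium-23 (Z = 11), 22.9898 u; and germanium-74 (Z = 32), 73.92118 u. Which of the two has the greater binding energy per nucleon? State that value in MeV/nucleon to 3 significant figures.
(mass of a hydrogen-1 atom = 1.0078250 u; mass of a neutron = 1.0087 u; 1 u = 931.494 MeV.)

sodium-23: Σm = 11(1.0078250) + 12(1.0087) = 23.1904750 u; Δm = 0.2006750 u; E_B = 186.93 MeV; E_B/A = 8.127 MeV
germanium-74: Σm = 32(1.0078250) + 42(1.0087) = 74.6158000 u; Δm = 0.6946200 u; E_B = 647.03 MeV; E_B/A = 8.744 MeV
germanium-74 has the higher binding energy per nucleon, so it is the more tightly bound nucleus.

germanium-74; 8.74 MeV/nucleon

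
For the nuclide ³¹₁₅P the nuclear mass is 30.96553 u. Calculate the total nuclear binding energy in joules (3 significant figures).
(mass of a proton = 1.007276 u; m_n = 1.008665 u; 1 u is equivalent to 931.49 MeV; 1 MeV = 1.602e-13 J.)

4.21e-11 J

Mass of separated nucleons = 15(1.007276) + 16(1.008665) = 15.109140 + 16.138640 = 31.247780 u
Mass defect Δm = 31.247780 − 30.96553 = 0.282250 u
E_B = 0.282250 × 931.49 = 262.913 MeV
In joules: 262.913 MeV × 1.602e-13 J/MeV = 4.2119e-11 J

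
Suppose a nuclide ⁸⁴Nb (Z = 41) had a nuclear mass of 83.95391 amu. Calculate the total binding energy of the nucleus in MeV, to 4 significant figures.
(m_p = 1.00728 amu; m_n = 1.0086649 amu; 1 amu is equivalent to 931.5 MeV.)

668.0 MeV

Z = 41, so N = A − Z = 84 − 41 = 43.
Σm = 41·m_p + 43·m_n = 41.29848 + 43.3725907 = 84.6710707 amu
Mass defect Δm = 84.6710707 − 83.95391 = 0.7171607 amu
Binding energy = Δm·c² = 0.7171607 × 931.5 MeV/amu = 668.035 MeV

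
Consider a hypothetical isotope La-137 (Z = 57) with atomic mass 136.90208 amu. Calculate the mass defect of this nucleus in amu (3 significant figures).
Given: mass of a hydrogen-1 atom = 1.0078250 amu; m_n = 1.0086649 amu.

1.24 amu

Total constituent mass: 57 × 1.0078250 + 80 × 1.0086649 = 138.1392170 amu
Mass defect Δm = 138.1392170 − 136.90208 = 1.2371370 amu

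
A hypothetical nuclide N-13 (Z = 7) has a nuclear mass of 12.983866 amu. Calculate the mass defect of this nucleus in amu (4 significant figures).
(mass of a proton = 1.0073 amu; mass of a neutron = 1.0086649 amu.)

Total constituent mass: 7 × 1.0073 + 6 × 1.0086649 = 13.1030894 amu
Mass defect Δm = 13.1030894 − 12.983866 = 0.1192234 amu

0.1192 amu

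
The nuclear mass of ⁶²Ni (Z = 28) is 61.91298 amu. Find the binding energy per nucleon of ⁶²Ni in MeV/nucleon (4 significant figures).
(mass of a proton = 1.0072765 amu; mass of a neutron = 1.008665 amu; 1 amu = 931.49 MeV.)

Mass of separated nucleons = 28(1.0072765) + 34(1.008665) = 28.2037420 + 34.294610 = 62.4983520 amu
Mass defect Δm = 62.4983520 − 61.91298 = 0.5853720 amu
Converting to energy: 0.5853720 amu × 931.49 MeV/amu = 545.268 MeV
BE/A = 545.268 MeV / 62 = 8.795 MeV/nucleon

8.795 MeV/nucleon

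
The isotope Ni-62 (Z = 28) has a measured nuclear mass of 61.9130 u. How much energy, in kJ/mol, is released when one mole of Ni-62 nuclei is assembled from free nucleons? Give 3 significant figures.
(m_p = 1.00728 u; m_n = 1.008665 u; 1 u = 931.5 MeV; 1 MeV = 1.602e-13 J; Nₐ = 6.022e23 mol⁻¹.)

With 28 protons and 34 neutrons (A = 62):
Σm = 28·m_p + 34·m_n = 28.20384 + 34.294610 = 62.498450 u
Δm = 62.498450 − 61.9130 = 0.585450 u
Binding energy = Δm·c² = 0.585450 × 931.5 MeV/u = 545.347 MeV
Per nucleus in joules: 545.347 MeV × 1.602e-13 J/MeV = 8.7365e-11 J
Per mole: 8.7365e-11 J × 6.022e23 mol⁻¹ = 5.2611e+13 J/mol

5.26e+10 kJ/mol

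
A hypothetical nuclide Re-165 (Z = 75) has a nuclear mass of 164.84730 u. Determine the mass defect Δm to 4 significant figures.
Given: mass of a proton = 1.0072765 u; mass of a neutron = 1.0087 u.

1.481 u

With 75 protons and 90 neutrons (A = 165):
Σm = 75·m_p + 90·m_n = 75.5457375 + 90.7830 = 166.3287375 u
The mass defect is 166.3287375 − 164.84730 = 1.4814375 u.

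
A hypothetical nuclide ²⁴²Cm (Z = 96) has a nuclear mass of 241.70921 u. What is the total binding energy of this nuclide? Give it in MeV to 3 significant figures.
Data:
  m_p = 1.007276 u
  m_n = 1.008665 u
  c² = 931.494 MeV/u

2100 MeV

Z = 96, so N = A − Z = 242 − 96 = 146.
Σm = 96·m_p + 146·m_n = 96.698496 + 147.265090 = 243.963586 u
Δm = 243.963586 − 241.70921 = 2.254376 u
Converting to energy: 2.254376 u × 931.494 MeV/u = 2099.94 MeV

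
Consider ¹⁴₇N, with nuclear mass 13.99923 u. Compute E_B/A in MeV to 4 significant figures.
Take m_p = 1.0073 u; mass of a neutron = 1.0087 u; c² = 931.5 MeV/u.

The nucleus contains 7 protons and 14 − 7 = 7 neutrons.
Σm = 7·m_p + 7·m_n = 7.0511 + 7.0609 = 14.1120 u
Mass defect Δm = 14.1120 − 13.99923 = 0.11277 u
Converting to energy: 0.11277 u × 931.5 MeV/u = 105.045 MeV
Per nucleon: 105.045 / 14 = 7.503 MeV

7.503 MeV/nucleon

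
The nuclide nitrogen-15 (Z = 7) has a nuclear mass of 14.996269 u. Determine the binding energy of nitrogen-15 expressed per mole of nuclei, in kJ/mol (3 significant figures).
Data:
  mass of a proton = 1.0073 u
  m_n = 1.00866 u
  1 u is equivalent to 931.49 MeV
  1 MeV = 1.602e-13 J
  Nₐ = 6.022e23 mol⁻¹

The nucleus contains 7 protons and 15 − 7 = 8 neutrons.
Σm = 7·m_p + 8·m_n = 7.0511 + 8.06928 = 15.12038 u
Δm = 15.12038 − 14.996269 = 0.124111 u
Binding energy = Δm·c² = 0.124111 × 931.49 MeV/u = 115.608 MeV
Per nucleus in joules: 115.608 MeV × 1.602e-13 J/MeV = 1.8520e-11 J
Per mole: 1.8520e-11 J × 6.022e23 mol⁻¹ = 1.1153e+13 J/mol

1.12e+10 kJ/mol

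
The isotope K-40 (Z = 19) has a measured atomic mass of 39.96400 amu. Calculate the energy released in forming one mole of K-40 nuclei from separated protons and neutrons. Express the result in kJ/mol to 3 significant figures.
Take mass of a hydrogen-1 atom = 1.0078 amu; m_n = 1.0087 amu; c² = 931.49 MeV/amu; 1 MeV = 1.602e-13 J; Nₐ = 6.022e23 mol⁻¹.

3.30e+10 kJ/mol

The nucleus contains 19 protons and 40 − 19 = 21 neutrons.
Σm = 19·m(¹H) + 21·m_n = 19.1482 + 21.1827 = 40.3309 amu
The mass defect is 40.3309 − 39.96400 = 0.36690 amu.
Converting to energy: 0.36690 amu × 931.49 MeV/amu = 341.764 MeV
Per nucleus in joules: 341.764 MeV × 1.602e-13 J/MeV = 5.4751e-11 J
Per mole: 5.4751e-11 J × 6.022e23 mol⁻¹ = 3.2971e+13 J/mol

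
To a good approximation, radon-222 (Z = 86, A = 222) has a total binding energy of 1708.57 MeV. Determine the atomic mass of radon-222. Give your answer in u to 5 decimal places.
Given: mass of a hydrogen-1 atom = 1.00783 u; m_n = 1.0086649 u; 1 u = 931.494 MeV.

Mass defect = 1708.57 MeV / (931.494 MeV/u) = 1.8342254 u
Constituent mass = 86(1.00783) + 136(1.0086649) = 223.8518064 u
Atomic mass = 223.8518064 − 1.8342254 = 222.0175810 u ≈ 222.01758 u (to 5 decimal places)

222.01758 u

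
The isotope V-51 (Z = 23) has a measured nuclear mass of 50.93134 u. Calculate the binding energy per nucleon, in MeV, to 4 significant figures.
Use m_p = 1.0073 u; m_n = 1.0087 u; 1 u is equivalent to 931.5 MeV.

8.770 MeV/nucleon

Mass of separated nucleons = 23(1.0073) + 28(1.0087) = 23.1679 + 28.2436 = 51.4115 u
Δm = 51.4115 − 50.93134 = 0.48016 u
Binding energy = Δm·c² = 0.48016 × 931.5 MeV/u = 447.269 MeV
Dividing by A = 51 gives 8.770 MeV per nucleon.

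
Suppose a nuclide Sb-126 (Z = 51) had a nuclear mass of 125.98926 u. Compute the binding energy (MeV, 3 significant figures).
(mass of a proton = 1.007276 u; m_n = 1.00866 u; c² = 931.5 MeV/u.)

With 51 protons and 75 neutrons (A = 126):
Σm = 51·m_p + 75·m_n = 51.371076 + 75.64950 = 127.020576 u
Δm = 127.020576 − 125.98926 = 1.031316 u
Binding energy = Δm·c² = 1.031316 × 931.5 MeV/u = 960.671 MeV

961 MeV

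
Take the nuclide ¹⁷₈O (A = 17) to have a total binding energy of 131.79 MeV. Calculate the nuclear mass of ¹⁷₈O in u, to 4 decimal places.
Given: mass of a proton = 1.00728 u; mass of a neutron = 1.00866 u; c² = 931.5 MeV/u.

16.9947 u

Mass defect = 131.79 MeV / (931.5 MeV/u) = 0.141481 u
Constituent mass = 8(1.00728) + 9(1.00866) = 17.13618 u
Nuclear mass = 17.13618 − 0.141481 = 16.994699 u ≈ 16.9947 u (to 4 decimal places)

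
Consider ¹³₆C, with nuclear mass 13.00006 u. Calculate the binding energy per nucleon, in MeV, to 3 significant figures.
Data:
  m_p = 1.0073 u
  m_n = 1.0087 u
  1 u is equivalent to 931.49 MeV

Total constituent mass: 6 × 1.0073 + 7 × 1.0087 = 13.1047 u
Mass defect Δm = 13.1047 − 13.00006 = 0.10464 u
Binding energy = Δm·c² = 0.10464 × 931.49 MeV/u = 97.4711 MeV
Per nucleon: 97.4711 / 13 = 7.498 MeV

7.50 MeV/nucleon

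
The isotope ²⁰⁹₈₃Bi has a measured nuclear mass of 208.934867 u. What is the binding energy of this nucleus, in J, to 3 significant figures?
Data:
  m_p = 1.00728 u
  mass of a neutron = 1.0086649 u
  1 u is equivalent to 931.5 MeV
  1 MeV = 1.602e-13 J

The nucleus contains 83 protons and 209 − 83 = 126 neutrons.
Σm = 83·m_p + 126·m_n = 83.60424 + 127.0917774 = 210.6960174 u
Mass defect Δm = 210.6960174 − 208.934867 = 1.7611504 u
E_B = 1.7611504 × 931.5 = 1640.51 MeV
In joules: 1640.51 MeV × 1.602e-13 J/MeV = 2.6281e-10 J

2.63e-10 J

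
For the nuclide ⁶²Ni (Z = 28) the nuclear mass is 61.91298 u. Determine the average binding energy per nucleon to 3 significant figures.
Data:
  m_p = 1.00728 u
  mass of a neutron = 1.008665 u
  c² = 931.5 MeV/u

8.80 MeV/nucleon

Mass of separated nucleons = 28(1.00728) + 34(1.008665) = 28.20384 + 34.294610 = 62.498450 u
Mass defect Δm = 62.498450 − 61.91298 = 0.585470 u
Converting to energy: 0.585470 u × 931.5 MeV/u = 545.365 MeV
Dividing by A = 62 gives 8.796 MeV per nucleon.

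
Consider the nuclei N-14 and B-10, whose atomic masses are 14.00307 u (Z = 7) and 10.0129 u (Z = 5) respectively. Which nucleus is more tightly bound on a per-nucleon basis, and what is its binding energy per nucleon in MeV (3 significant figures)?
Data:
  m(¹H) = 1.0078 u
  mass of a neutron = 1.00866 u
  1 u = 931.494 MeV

N-14: Σm = 7(1.0078) + 7(1.00866) = 14.11522 u; Δm = 0.11215 u; E_B = 104.47 MeV; E_B/A = 7.462 MeV
B-10: Σm = 5(1.0078) + 5(1.00866) = 10.08230 u; Δm = 0.06940 u; E_B = 64.646 MeV; E_B/A = 6.4646 MeV
N-14 has the higher binding energy per nucleon, so it is the more tightly bound nucleus.

N-14; 7.46 MeV/nucleon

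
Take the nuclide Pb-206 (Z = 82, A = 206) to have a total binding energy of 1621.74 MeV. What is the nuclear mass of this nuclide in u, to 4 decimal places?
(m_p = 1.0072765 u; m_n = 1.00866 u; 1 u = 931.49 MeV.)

Mass defect = 1621.74 MeV / (931.49 MeV/u) = 1.741017 u
Constituent mass = 82(1.0072765) + 124(1.00866) = 207.6705130 u
Nuclear mass = 207.6705130 − 1.741017 = 205.9294960 u ≈ 205.9295 u (to 4 decimal places)

205.9295 u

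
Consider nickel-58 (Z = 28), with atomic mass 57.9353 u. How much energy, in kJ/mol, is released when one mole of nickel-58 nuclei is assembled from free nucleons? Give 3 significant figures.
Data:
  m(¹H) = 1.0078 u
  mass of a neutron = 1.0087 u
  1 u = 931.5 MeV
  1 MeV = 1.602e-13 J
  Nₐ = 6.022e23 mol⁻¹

With 28 protons and 30 neutrons (A = 58):
Mass of separated nucleons = 28(1.0078) + 30(1.0087) = 28.2184 + 30.2610 = 58.4794 u
Mass defect Δm = 58.4794 − 57.9353 = 0.5441 u
Converting to energy: 0.5441 u × 931.5 MeV/u = 506.829 MeV
Per nucleus in joules: 506.829 MeV × 1.602e-13 J/MeV = 8.1194e-11 J
Per mole: 8.1194e-11 J × 6.022e23 mol⁻¹ = 4.8895e+13 J/mol

4.89e+10 kJ/mol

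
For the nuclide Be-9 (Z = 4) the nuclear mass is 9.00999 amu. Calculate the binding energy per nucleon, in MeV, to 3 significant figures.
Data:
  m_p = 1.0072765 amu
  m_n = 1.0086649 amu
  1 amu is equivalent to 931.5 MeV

The nucleus contains 4 protons and 9 − 4 = 5 neutrons.
Σm = 4·m_p + 5·m_n = 4.0291060 + 5.0433245 = 9.0724305 amu
The mass defect is 9.0724305 − 9.00999 = 0.0624405 amu.
Converting to energy: 0.0624405 amu × 931.5 MeV/amu = 58.1633 MeV
Per nucleon: 58.1633 / 9 = 6.463 MeV

6.46 MeV/nucleon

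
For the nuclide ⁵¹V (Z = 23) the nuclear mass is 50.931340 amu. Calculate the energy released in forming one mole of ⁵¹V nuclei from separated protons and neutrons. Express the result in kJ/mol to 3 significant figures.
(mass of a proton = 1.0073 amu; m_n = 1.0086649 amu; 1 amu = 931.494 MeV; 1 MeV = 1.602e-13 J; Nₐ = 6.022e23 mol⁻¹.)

4.31e+10 kJ/mol

With 23 protons and 28 neutrons (A = 51):
Mass of separated nucleons = 23(1.0073) + 28(1.0086649) = 23.1679 + 28.2426172 = 51.4105172 amu
Mass defect Δm = 51.4105172 − 50.931340 = 0.4791772 amu
Binding energy = Δm·c² = 0.4791772 × 931.494 MeV/amu = 446.351 MeV
Per nucleus in joules: 446.351 MeV × 1.602e-13 J/MeV = 7.1505e-11 J
Per mole: 7.1505e-11 J × 6.022e23 mol⁻¹ = 4.3060e+13 J/mol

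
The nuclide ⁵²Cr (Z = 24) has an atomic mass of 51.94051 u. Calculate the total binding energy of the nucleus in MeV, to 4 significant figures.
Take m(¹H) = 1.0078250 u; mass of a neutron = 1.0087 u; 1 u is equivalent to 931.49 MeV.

Mass of separated nucleons = 24(1.0078250) + 28(1.0087) = 24.1878000 + 28.2436 = 52.4314000 u
Mass defect Δm = 52.4314000 − 51.94051 = 0.4908900 u
E_B = 0.4908900 × 931.49 = 457.259 MeV

457.3 MeV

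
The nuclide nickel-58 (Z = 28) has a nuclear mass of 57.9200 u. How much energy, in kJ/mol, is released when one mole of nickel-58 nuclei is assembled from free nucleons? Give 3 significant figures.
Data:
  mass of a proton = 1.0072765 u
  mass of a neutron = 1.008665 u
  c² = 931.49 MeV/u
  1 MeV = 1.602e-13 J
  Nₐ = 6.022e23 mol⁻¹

Total constituent mass: 28 × 1.0072765 + 30 × 1.008665 = 58.4636920 u
The mass defect is 58.4636920 − 57.9200 = 0.5436920 u.
Binding energy = Δm·c² = 0.5436920 × 931.49 MeV/u = 506.444 MeV
Per nucleus in joules: 506.444 MeV × 1.602e-13 J/MeV = 8.1132e-11 J
Per mole: 8.1132e-11 J × 6.022e23 mol⁻¹ = 4.8858e+13 J/mol

4.89e+10 kJ/mol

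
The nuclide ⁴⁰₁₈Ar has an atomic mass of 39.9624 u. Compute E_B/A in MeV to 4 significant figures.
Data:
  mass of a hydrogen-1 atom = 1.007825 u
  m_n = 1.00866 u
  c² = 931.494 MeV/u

8.592 MeV/nucleon

Total constituent mass: 18 × 1.007825 + 22 × 1.00866 = 40.331370 u
The mass defect is 40.331370 − 39.9624 = 0.368970 u.
Binding energy = Δm·c² = 0.368970 × 931.494 MeV/u = 343.693 MeV
Dividing by A = 40 gives 8.592 MeV per nucleon.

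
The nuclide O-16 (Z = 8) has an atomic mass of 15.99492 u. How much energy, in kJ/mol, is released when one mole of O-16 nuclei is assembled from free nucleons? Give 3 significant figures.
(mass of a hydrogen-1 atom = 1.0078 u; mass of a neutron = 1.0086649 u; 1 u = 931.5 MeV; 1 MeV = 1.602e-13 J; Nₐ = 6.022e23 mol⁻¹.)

Total constituent mass: 8 × 1.0078 + 8 × 1.0086649 = 16.1317192 u
Mass defect Δm = 16.1317192 − 15.99492 = 0.1367992 u
E_B = 0.1367992 × 931.5 = 127.428 MeV
Per nucleus in joules: 127.428 MeV × 1.602e-13 J/MeV = 2.0414e-11 J
Per mole: 2.0414e-11 J × 6.022e23 mol⁻¹ = 1.2293e+13 J/mol

1.23e+10 kJ/mol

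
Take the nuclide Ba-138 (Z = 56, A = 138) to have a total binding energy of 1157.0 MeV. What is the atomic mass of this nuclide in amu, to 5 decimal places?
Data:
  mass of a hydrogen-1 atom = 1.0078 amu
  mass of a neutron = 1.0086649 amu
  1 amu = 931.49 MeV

137.90523 amu

Mass defect = 1157.0 MeV / (931.49 MeV/amu) = 1.2420960 amu
Constituent mass = 56(1.0078) + 82(1.0086649) = 139.1473218 amu
Atomic mass = 139.1473218 − 1.2420960 = 137.9052258 amu ≈ 137.90523 amu (to 5 decimal places)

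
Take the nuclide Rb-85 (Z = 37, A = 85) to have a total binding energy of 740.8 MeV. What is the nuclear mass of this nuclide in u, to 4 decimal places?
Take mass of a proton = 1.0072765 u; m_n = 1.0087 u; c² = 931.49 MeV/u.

84.8915 u

Mass defect = 740.8 MeV / (931.49 MeV/u) = 0.795285 u
Constituent mass = 37(1.0072765) + 48(1.0087) = 85.6868305 u
Nuclear mass = 85.6868305 − 0.795285 = 84.8915455 u ≈ 84.8915 u (to 4 decimal places)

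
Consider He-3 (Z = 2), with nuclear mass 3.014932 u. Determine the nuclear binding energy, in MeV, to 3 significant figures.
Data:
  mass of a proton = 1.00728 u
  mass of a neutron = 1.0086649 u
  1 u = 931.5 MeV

Z = 2, so N = A − Z = 3 − 2 = 1.
Total constituent mass: 2 × 1.00728 + 1 × 1.0086649 = 3.0232249 u
Δm = 3.0232249 − 3.014932 = 0.0082929 u
E_B = 0.0082929 × 931.5 = 7.72484 MeV

7.72 MeV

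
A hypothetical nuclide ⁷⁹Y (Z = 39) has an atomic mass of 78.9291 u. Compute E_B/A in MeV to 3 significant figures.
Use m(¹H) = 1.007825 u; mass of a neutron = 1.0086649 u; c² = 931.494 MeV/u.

With 39 protons and 40 neutrons (A = 79):
Total constituent mass: 39 × 1.007825 + 40 × 1.0086649 = 79.6517710 u
Mass defect Δm = 79.6517710 − 78.9291 = 0.7226710 u
E_B = 0.7226710 × 931.494 = 673.164 MeV
Dividing by A = 79 gives 8.521 MeV per nucleon.

8.52 MeV/nucleon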